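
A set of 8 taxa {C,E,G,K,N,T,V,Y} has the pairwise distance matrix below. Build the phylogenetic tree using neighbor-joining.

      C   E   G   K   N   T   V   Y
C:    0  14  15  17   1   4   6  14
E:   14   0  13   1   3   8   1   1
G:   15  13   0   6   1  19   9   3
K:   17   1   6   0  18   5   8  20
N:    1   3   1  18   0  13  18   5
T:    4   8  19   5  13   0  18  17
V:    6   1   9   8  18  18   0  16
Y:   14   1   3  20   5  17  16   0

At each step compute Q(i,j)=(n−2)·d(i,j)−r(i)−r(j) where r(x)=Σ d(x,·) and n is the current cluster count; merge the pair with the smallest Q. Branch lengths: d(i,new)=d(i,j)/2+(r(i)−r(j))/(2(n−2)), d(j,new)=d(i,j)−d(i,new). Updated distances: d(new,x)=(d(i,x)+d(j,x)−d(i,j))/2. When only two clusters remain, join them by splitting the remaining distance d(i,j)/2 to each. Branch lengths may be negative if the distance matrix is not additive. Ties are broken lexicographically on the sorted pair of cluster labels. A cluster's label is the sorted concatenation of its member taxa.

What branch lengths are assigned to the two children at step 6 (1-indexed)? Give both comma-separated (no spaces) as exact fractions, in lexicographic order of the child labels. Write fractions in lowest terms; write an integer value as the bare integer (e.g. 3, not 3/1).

3/8,-43/16

iteration 1: select C,T (d=4, Q=-131); attach at lengths (11/12, 37/12); label the merged cluster CT
  updated: d(CT,E)=9, d(CT,G)=15, d(CT,K)=9, d(CT,N)=5, d(CT,V)=10, d(CT,Y)=27/2
iteration 2: select G,N (d=1, Q=-92); attach at lengths (1/5, 4/5); label the merged cluster GN
  updated: d(CT,GN)=19/2, d(E,GN)=15/2, d(GN,K)=23/2, d(GN,V)=13, d(GN,Y)=7/2
iteration 3: select GN,Y (d=7/2, Q=-85); attach at lengths (5/8, 23/8); label the merged cluster GNY
  updated: d(CT,GNY)=39/4, d(E,GNY)=5/2, d(GNY,K)=14, d(GNY,V)=51/4
iteration 4: select CT,GNY (d=39/4, Q=-95/2); attach at lengths (14/3, 61/12); label the merged cluster CGNTY
  updated: d(CGNTY,E)=7/8, d(CGNTY,K)=53/8, d(CGNTY,V)=13/2
iteration 5: select CGNTY,V (d=13/2, Q=-33/2); attach at lengths (23/8, 29/8); label the merged cluster CGNTVY
  updated: d(CGNTVY,E)=-37/16, d(CGNTVY,K)=65/16
iteration 6: select CGNTVY,E (d=-37/16, Q=-11/4); attach at lengths (3/8, -43/16); label the merged cluster CEGNTVY
  updated: d(CEGNTVY,K)=59/16
iteration 7: select CEGNTVY,K (d=59/16); attach at lengths (59/32, 59/32); label the merged cluster CEGKNTVY
final tree: (((((C:11/12,T:37/12):14/3,((G:1/5,N:4/5):5/8,Y:23/8):61/12):23/8,V:29/8):3/8,E:-43/16):59/32,K:59/32)
total length: 209/8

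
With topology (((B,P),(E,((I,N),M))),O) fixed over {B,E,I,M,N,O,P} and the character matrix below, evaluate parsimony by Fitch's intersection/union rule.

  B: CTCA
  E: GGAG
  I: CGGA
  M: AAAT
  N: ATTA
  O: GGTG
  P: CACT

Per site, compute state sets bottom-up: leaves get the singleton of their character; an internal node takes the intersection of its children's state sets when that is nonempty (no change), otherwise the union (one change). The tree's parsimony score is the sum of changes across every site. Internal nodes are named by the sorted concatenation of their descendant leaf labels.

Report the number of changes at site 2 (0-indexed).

4

[col 0] BP: children B:{C}, P:{C} ∩→ {C}; cost 0
[col 0] IN: children I:{C}, N:{A} ∪→ {A,C}; cost 1
[col 0] IMN: children IN:{A,C}, M:{A} ∩→ {A}; cost 0
[col 0] EIMN: children E:{G}, IMN:{A} ∪→ {A,G}; cost 1
[col 0] BEIMNP: children BP:{C}, EIMN:{A,G} ∪→ {A,C,G}; cost 1
[col 0] BEIMNOP: children BEIMNP:{A,C,G}, O:{G} ∩→ {G}; cost 0
[col 1] BP: children B:{T}, P:{A} ∪→ {A,T}; cost 1
[col 1] IN: children I:{G}, N:{T} ∪→ {G,T}; cost 1
[col 1] IMN: children IN:{G,T}, M:{A} ∪→ {A,G,T}; cost 1
[col 1] EIMN: children E:{G}, IMN:{A,G,T} ∩→ {G}; cost 0
[col 1] BEIMNP: children BP:{A,T}, EIMN:{G} ∪→ {A,G,T}; cost 1
[col 1] BEIMNOP: children BEIMNP:{A,G,T}, O:{G} ∩→ {G}; cost 0
[col 2] BP: children B:{C}, P:{C} ∩→ {C}; cost 0
[col 2] IN: children I:{G}, N:{T} ∪→ {G,T}; cost 1
[col 2] IMN: children IN:{G,T}, M:{A} ∪→ {A,G,T}; cost 1
[col 2] EIMN: children E:{A}, IMN:{A,G,T} ∩→ {A}; cost 0
[col 2] BEIMNP: children BP:{C}, EIMN:{A} ∪→ {A,C}; cost 1
[col 2] BEIMNOP: children BEIMNP:{A,C}, O:{T} ∪→ {A,C,T}; cost 1
[col 3] BP: children B:{A}, P:{T} ∪→ {A,T}; cost 1
[col 3] IN: children I:{A}, N:{A} ∩→ {A}; cost 0
[col 3] IMN: children IN:{A}, M:{T} ∪→ {A,T}; cost 1
[col 3] EIMN: children E:{G}, IMN:{A,T} ∪→ {A,G,T}; cost 1
[col 3] BEIMNP: children BP:{A,T}, EIMN:{A,G,T} ∩→ {A,T}; cost 0
[col 3] BEIMNOP: children BEIMNP:{A,T}, O:{G} ∪→ {A,G,T}; cost 1
per-site changes: [3, 4, 4, 4]; total = 15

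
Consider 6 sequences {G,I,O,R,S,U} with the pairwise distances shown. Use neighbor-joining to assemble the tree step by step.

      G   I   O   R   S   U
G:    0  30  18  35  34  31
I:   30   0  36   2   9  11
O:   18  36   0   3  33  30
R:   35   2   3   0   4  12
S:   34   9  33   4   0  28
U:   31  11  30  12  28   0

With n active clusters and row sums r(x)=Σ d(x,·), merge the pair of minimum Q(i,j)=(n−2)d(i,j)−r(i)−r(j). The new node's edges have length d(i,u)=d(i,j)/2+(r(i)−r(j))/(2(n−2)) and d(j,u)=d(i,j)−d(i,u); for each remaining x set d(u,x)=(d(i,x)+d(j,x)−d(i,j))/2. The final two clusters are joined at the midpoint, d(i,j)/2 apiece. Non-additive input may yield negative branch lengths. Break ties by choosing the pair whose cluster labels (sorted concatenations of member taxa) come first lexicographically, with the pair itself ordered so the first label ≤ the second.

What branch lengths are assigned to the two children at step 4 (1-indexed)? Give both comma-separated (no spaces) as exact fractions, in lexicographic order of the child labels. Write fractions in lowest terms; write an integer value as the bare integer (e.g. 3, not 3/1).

step 1: merge (G,O) at d=18, Q=-196; branch lengths G→25/2, O→11/2; new cluster GO
  updated: d(GO,I)=24, d(GO,R)=10, d(GO,S)=49/2, d(GO,U)=43/2
step 2: merge (GO,U) at d=43/2, Q=-88; branch lengths GO→12, U→19/2; new cluster GOU
  updated: d(GOU,I)=27/4, d(GOU,R)=1/4, d(GOU,S)=31/2
step 3: merge (GOU,R) at d=1/4, Q=-113/4; branch lengths GOU→67/16, R→-63/16; new cluster GORU
  updated: d(GORU,I)=17/4, d(GORU,S)=77/8
step 4: merge (GORU,I) at d=17/4, Q=-183/8; branch lengths GORU→39/16, I→29/16; new cluster GIORU
  updated: d(GIORU,S)=115/16
step 5: merge (GIORU,S) at d=115/16; branch lengths GIORU→115/32, S→115/32; new cluster GIORSU
final tree: (((((G:25/2,O:11/2):12,U:19/2):67/16,R:-63/16):39/16,I:29/16):115/32,S:115/32)
total length: 819/16

39/16,29/16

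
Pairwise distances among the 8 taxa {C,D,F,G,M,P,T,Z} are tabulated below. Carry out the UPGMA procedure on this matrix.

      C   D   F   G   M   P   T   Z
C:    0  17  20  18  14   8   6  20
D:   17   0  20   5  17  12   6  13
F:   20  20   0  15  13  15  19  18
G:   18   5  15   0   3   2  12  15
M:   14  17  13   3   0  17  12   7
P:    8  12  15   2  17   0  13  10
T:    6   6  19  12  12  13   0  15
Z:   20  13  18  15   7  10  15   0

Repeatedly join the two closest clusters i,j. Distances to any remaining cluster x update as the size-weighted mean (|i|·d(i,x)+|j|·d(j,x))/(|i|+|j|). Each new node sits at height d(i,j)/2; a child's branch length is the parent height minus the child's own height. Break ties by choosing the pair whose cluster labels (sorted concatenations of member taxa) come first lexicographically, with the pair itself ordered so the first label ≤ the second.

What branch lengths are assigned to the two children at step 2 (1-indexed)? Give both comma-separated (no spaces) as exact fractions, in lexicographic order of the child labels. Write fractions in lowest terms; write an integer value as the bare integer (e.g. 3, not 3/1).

3,3

1. join G+P (d=2) ⇒ GP; edges |G|=1, |P|=1
  updated: d(C,GP)=13, d(D,GP)=17/2, d(F,GP)=15, d(GP,M)=10, d(GP,T)=25/2, d(GP,Z)=25/2
2. join C+T (d=6) ⇒ CT; edges |C|=3, |T|=3
  updated: d(CT,D)=23/2, d(CT,F)=39/2, d(CT,GP)=51/4, d(CT,M)=13, d(CT,Z)=35/2
3. join M+Z (d=7) ⇒ MZ; edges |M|=7/2, |Z|=7/2
  updated: d(CT,MZ)=61/4, d(D,MZ)=15, d(F,MZ)=31/2, d(GP,MZ)=45/4
4. join D+GP (d=17/2) ⇒ DGP; edges |D|=17/4, |GP|=13/4
  updated: d(CT,DGP)=37/3, d(DGP,F)=50/3, d(DGP,MZ)=25/2
5. join CT+DGP (d=37/3) ⇒ CDGPT; edges |CT|=19/6, |DGP|=23/12
  updated: d(CDGPT,F)=89/5, d(CDGPT,MZ)=68/5
6. join CDGPT+MZ (d=68/5) ⇒ CDGMPTZ; edges |CDGPT|=19/30, |MZ|=33/10
  updated: d(CDGMPTZ,F)=120/7
7. join CDGMPTZ+F (d=120/7) ⇒ CDFGMPTZ; edges |CDGMPTZ|=62/35, |F|=60/7
final tree: ((((C:3,T:3):19/6,(D:17/4,(G:1,P:1):13/4):23/12):19/30,(M:7/2,Z:7/2):33/10):62/35,F:60/7)
total length: 17581/420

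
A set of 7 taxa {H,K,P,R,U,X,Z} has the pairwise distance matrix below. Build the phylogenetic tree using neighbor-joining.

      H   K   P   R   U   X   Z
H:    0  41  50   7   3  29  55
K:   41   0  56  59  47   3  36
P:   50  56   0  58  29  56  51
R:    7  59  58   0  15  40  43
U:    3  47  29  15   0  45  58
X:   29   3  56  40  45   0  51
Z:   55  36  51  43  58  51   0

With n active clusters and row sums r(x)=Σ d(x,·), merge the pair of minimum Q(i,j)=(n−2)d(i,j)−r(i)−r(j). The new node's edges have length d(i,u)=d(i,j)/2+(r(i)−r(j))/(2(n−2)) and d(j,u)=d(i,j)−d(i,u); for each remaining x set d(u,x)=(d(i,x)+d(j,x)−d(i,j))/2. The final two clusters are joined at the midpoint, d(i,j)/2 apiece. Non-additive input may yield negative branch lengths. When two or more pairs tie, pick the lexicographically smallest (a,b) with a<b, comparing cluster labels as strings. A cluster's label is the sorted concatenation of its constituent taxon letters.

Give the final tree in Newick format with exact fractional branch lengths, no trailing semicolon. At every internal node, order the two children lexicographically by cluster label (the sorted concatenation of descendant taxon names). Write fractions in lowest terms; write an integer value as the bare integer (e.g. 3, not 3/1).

(((H:-21/32,R:245/32):181/32,(((K:33/10,X:-3/10):283/16,Z:389/16):145/24,P:617/24):445/32):-5/64,U:-5/64)

1. join K+X (d=3, Q=-451) ⇒ KX; edges |K|=33/10, |X|=-3/10
  updated: d(H,KX)=67/2, d(KX,P)=109/2, d(KX,R)=48, d(KX,U)=89/2, d(KX,Z)=42
2. join KX+Z (d=42, Q=-607/2) ⇒ KXZ; edges |KX|=283/16, |Z|=389/16
  updated: d(H,KXZ)=93/4, d(KXZ,P)=127/4, d(KXZ,R)=49/2, d(KXZ,U)=121/4
3. join KXZ+P (d=127/4, Q=-733/4) ⇒ KPXZ; edges |KXZ|=145/24, |P|=617/24
  updated: d(H,KPXZ)=83/4, d(KPXZ,R)=203/8, d(KPXZ,U)=55/4
4. join H+R (d=7, Q=-513/8) ⇒ HR; edges |H|=-21/32, |R|=245/32
  updated: d(HR,KPXZ)=313/16, d(HR,U)=11/2
5. join HR+KPXZ (d=313/16, Q=-621/16) ⇒ HKPRXZ; edges |HR|=181/32, |KPXZ|=445/32
  updated: d(HKPRXZ,U)=-5/32
6. join HKPRXZ+U (d=-5/32) ⇒ HKPRUXZ; edges |HKPRXZ|=-5/64, |U|=-5/64
final tree: (((H:-21/32,R:245/32):181/32,(((K:33/10,X:-3/10):283/16,Z:389/16):145/24,P:617/24):445/32):-5/64,U:-5/64)
total length: 3301/32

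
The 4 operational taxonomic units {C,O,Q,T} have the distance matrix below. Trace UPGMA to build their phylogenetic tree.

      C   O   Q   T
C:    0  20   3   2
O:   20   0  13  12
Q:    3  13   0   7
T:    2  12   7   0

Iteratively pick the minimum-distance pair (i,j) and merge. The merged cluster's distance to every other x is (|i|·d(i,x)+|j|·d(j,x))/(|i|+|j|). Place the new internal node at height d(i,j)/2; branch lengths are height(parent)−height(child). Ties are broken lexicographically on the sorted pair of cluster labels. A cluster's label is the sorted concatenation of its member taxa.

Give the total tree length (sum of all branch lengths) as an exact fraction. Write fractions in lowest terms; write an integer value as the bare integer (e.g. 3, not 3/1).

37/2

step 1: merge (C,T) at d=2; branch lengths C→1, T→1; new cluster CT
  updated: d(CT,O)=16, d(CT,Q)=5
step 2: merge (CT,Q) at d=5; branch lengths CT→3/2, Q→5/2; new cluster CQT
  updated: d(CQT,O)=15
step 3: merge (CQT,O) at d=15; branch lengths CQT→5, O→15/2; new cluster COQT
final tree: (((C:1,T:1):3/2,Q:5/2):5,O:15/2)
total length: 37/2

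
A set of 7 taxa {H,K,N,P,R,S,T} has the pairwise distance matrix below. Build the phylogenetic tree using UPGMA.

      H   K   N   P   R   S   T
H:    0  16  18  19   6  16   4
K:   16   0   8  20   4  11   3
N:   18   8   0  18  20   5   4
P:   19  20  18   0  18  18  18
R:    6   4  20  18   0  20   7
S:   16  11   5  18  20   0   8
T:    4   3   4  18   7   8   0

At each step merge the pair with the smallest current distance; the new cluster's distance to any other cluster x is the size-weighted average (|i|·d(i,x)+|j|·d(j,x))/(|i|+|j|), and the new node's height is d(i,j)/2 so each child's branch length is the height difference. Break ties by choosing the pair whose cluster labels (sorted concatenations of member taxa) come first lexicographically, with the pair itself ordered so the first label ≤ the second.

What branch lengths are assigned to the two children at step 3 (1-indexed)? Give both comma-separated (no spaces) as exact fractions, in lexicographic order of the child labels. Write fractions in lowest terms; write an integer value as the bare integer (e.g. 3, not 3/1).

5/4,11/4

iteration 1: select K,T (d=3); attach at lengths (3/2, 3/2); label the merged cluster KT
  updated: d(H,KT)=10, d(KT,N)=6, d(KT,P)=19, d(KT,R)=11/2, d(KT,S)=19/2
iteration 2: select N,S (d=5); attach at lengths (5/2, 5/2); label the merged cluster NS
  updated: d(H,NS)=17, d(KT,NS)=31/4, d(NS,P)=18, d(NS,R)=20
iteration 3: select KT,R (d=11/2); attach at lengths (5/4, 11/4); label the merged cluster KRT
  updated: d(H,KRT)=26/3, d(KRT,NS)=71/6, d(KRT,P)=56/3
iteration 4: select H,KRT (d=26/3); attach at lengths (13/3, 19/12); label the merged cluster HKRT
  updated: d(HKRT,NS)=105/8, d(HKRT,P)=75/4
iteration 5: select HKRT,NS (d=105/8); attach at lengths (107/48, 65/16); label the merged cluster HKNRST
  updated: d(HKNRST,P)=37/2
iteration 6: select HKNRST,P (d=37/2); attach at lengths (43/16, 37/4); label the merged cluster HKNPRST
final tree: (((H:13/3,((K:3/2,T:3/2):5/4,R:11/4):19/12):107/48,(N:5/2,S:5/2):65/16):43/16,P:37/4)
total length: 1735/48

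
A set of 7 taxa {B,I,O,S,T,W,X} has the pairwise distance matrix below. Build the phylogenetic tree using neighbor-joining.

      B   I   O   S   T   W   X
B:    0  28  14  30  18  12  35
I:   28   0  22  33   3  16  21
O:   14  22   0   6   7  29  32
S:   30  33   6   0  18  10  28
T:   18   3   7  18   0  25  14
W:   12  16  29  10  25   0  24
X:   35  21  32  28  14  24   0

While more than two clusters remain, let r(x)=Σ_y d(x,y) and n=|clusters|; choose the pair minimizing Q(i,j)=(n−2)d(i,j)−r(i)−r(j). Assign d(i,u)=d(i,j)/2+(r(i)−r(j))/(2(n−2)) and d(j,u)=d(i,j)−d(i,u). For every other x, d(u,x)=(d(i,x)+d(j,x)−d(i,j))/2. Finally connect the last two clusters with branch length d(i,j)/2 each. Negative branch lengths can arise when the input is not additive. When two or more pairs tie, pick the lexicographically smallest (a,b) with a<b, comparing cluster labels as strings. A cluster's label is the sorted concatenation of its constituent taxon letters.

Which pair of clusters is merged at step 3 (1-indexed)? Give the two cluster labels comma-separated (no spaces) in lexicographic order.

iteration 1: select O,S (d=6, Q=-205); attach at lengths (3/2, 9/2); label the merged cluster OS
  updated: d(B,OS)=19, d(I,OS)=49/2, d(OS,T)=19/2, d(OS,W)=33/2, d(OS,X)=27
iteration 2: select B,W (d=12, Q=-315/2); attach at lengths (133/16, 59/16); label the merged cluster BW
  updated: d(BW,I)=16, d(BW,OS)=47/4, d(BW,T)=31/2, d(BW,X)=47/2
iteration 3: select BW,OS (d=47/4, Q=-417/4); attach at lengths (39/8, 55/8); label the merged cluster BOSW
  updated: d(BOSW,I)=115/8, d(BOSW,T)=53/8, d(BOSW,X)=155/8
iteration 4: select BOSW,X (d=155/8, Q=-56); attach at lengths (99/16, 211/16); label the merged cluster BOSWX
  updated: d(BOSWX,I)=8, d(BOSWX,T)=5/8
iteration 5: select BOSWX,I (d=8, Q=-93/8); attach at lengths (45/16, 83/16); label the merged cluster BIOSWX
  updated: d(BIOSWX,T)=-35/16
iteration 6: select BIOSWX,T (d=-35/16); attach at lengths (-35/32, -35/32); label the merged cluster BIOSTWX
final tree: (((((B:133/16,W:59/16):39/8,(O:3/2,S:9/2):55/8):99/16,X:211/16):45/16,I:83/16):-35/32,T:-35/32)
total length: 879/16

BW,OS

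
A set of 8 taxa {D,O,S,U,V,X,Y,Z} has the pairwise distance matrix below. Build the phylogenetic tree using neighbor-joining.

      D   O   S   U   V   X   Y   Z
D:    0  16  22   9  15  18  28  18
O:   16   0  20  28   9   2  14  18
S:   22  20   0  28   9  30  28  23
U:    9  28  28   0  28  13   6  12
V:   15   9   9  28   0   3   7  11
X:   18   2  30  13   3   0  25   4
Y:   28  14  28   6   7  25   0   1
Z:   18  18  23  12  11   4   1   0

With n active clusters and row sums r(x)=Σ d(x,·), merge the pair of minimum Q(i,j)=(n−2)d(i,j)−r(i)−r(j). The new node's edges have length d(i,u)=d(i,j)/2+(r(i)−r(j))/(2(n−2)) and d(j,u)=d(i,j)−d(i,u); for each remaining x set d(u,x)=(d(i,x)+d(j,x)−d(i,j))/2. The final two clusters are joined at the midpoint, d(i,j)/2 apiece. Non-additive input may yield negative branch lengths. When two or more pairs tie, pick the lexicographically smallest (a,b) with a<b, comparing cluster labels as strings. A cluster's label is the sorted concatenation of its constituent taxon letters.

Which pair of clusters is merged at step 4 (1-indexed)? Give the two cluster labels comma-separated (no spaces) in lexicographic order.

iteration 1: select U,Y (d=6, Q=-197); attach at lengths (17/4, 7/4); label the merged cluster UY
  updated: d(D,UY)=31/2, d(O,UY)=18, d(S,UY)=25, d(UY,V)=29/2, d(UY,X)=16, d(UY,Z)=7/2
iteration 2: select UY,Z (d=7/2, Q=-305/2); attach at lengths (13/4, 1/4); label the merged cluster UYZ
  updated: d(D,UYZ)=15, d(O,UYZ)=65/4, d(S,UYZ)=89/4, d(UYZ,V)=11, d(UYZ,X)=33/4
iteration 3: select O,X (d=2, Q=-233/2); attach at lengths (5/4, 3/4); label the merged cluster OX
  updated: d(D,OX)=16, d(OX,S)=24, d(OX,UYZ)=45/4, d(OX,V)=5
iteration 4: select S,V (d=9, Q=-361/4); attach at lengths (257/24, -41/24); label the merged cluster SV
  updated: d(D,SV)=14, d(OX,SV)=10, d(SV,UYZ)=97/8
iteration 5: select D,UYZ (d=15, Q=-427/8); attach at lengths (293/32, 187/32); label the merged cluster DUYZ
  updated: d(DUYZ,OX)=49/8, d(DUYZ,SV)=89/16
iteration 6: select DUYZ,OX (d=49/8, Q=-347/16); attach at lengths (27/32, 169/32); label the merged cluster DOUXYZ
  updated: d(DOUXYZ,SV)=151/32
iteration 7: select DOUXYZ,SV (d=151/32); attach at lengths (151/64, 151/64); label the merged cluster DOSUVXYZ
final tree: (((D:293/32,((U:17/4,Y:7/4):13/4,Z:1/4):187/32):27/32,(O:5/4,X:3/4):169/32):151/64,(S:257/24,V:-41/24):151/64)
total length: 1483/32

S,V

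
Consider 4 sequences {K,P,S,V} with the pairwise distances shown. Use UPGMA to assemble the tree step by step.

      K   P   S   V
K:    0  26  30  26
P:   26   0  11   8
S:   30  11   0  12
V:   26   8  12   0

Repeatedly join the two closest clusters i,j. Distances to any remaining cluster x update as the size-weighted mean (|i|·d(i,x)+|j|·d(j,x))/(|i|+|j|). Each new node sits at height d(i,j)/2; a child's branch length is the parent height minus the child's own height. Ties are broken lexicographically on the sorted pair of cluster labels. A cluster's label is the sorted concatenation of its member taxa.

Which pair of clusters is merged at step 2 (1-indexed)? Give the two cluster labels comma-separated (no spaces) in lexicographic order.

PV,S

step 1: merge (P,V) at d=8; branch lengths P→4, V→4; new cluster PV
  updated: d(K,PV)=26, d(PV,S)=23/2
step 2: merge (PV,S) at d=23/2; branch lengths PV→7/4, S→23/4; new cluster PSV
  updated: d(K,PSV)=82/3
step 3: merge (K,PSV) at d=82/3; branch lengths K→41/3, PSV→95/12; new cluster KPSV
final tree: (K:41/3,((P:4,V:4):7/4,S:23/4):95/12)
total length: 445/12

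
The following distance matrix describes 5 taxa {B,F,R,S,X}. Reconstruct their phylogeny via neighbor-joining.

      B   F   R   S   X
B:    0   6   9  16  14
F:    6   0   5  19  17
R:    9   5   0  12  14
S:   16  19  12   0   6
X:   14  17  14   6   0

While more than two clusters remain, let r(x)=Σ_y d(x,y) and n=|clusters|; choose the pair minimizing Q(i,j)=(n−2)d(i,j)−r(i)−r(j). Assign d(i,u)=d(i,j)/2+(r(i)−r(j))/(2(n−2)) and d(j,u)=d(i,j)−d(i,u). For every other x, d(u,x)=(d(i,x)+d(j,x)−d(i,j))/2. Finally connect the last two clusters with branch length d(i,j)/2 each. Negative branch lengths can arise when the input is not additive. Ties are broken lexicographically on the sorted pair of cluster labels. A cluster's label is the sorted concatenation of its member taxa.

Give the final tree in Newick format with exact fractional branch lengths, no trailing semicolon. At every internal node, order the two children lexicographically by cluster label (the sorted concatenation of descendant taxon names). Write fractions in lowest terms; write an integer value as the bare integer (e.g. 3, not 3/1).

iteration 1: select S,X (d=6, Q=-86); attach at lengths (10/3, 8/3); label the merged cluster SX
  updated: d(B,SX)=12, d(F,SX)=15, d(R,SX)=10
iteration 2: select B,F (d=6, Q=-41); attach at lengths (13/4, 11/4); label the merged cluster BF
  updated: d(BF,R)=4, d(BF,SX)=21/2
iteration 3: select BF,R (d=4, Q=-49/2); attach at lengths (9/4, 7/4); label the merged cluster BFR
  updated: d(BFR,SX)=33/4
iteration 4: select BFR,SX (d=33/4); attach at lengths (33/8, 33/8); label the merged cluster BFRSX
final tree: (((B:13/4,F:11/4):9/4,R:7/4):33/8,(S:10/3,X:8/3):33/8)
total length: 97/4

(((B:13/4,F:11/4):9/4,R:7/4):33/8,(S:10/3,X:8/3):33/8)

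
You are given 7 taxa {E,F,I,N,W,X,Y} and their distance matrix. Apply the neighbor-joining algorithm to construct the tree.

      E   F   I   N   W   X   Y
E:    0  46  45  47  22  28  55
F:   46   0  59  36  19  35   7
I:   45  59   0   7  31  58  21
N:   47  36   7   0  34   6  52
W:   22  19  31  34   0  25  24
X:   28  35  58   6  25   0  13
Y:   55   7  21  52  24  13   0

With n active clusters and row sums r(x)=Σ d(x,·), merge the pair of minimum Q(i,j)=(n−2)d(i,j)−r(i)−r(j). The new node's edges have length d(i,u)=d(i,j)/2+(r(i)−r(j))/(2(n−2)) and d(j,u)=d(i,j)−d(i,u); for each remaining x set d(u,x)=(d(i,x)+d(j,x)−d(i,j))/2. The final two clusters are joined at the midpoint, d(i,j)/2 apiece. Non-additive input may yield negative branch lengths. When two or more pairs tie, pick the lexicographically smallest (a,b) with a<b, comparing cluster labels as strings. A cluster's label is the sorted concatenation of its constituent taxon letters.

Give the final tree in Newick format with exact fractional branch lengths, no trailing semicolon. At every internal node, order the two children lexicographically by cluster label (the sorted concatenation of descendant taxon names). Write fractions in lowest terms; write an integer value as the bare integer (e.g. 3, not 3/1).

step 1: merge (I,N) at d=7, Q=-368; branch lengths I→37/5, N→-2/5; new cluster IN
  updated: d(E,IN)=85/2, d(F,IN)=44, d(IN,W)=29, d(IN,X)=57/2, d(IN,Y)=33
step 2: merge (F,Y) at d=7, Q=-255; branch lengths F→47/8, Y→9/8; new cluster FY
  updated: d(E,FY)=47, d(FY,IN)=35, d(FY,W)=18, d(FY,X)=41/2
step 3: merge (E,W) at d=22, Q=-335/2; branch lengths E→223/12, W→41/12; new cluster EW
  updated: d(EW,FY)=43/2, d(EW,IN)=99/4, d(EW,X)=31/2
step 4: merge (EW,IN) at d=99/4, Q=-201/2; branch lengths EW→23/4, IN→19; new cluster EINW
  updated: d(EINW,FY)=127/8, d(EINW,X)=77/8
step 5: merge (EINW,FY) at d=127/8, Q=-46; branch lengths EINW→5/2, FY→107/8; new cluster EFINWY
  updated: d(EFINWY,X)=57/8
step 6: merge (EFINWY,X) at d=57/8; branch lengths EFINWY→57/16, X→57/16; new cluster EFINWXY
final tree: ((((E:223/12,W:41/12):23/4,(I:37/5,N:-2/5):19):5/2,(F:47/8,Y:9/8):107/8):57/16,X:57/16)
total length: 335/4

((((E:223/12,W:41/12):23/4,(I:37/5,N:-2/5):19):5/2,(F:47/8,Y:9/8):107/8):57/16,X:57/16)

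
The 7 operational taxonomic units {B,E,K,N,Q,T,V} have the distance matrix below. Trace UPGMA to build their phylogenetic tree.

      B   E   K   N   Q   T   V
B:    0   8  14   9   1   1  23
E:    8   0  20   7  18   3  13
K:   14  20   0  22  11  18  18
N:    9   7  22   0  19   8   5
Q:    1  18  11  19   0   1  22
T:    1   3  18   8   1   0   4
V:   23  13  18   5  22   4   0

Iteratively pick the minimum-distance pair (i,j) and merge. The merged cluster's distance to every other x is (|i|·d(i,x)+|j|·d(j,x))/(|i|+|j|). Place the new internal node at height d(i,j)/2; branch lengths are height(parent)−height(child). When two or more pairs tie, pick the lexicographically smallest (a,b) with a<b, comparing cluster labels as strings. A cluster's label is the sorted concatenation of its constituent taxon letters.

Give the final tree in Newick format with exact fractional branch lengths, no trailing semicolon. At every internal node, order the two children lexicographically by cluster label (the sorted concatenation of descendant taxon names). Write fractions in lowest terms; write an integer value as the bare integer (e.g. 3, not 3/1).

iteration 1: select B,Q (d=1); attach at lengths (1/2, 1/2); label the merged cluster BQ
  updated: d(BQ,E)=13, d(BQ,K)=25/2, d(BQ,N)=14, d(BQ,T)=1, d(BQ,V)=45/2
iteration 2: select BQ,T (d=1); attach at lengths (0, 1/2); label the merged cluster BQT
  updated: d(BQT,E)=29/3, d(BQT,K)=43/3, d(BQT,N)=12, d(BQT,V)=49/3
iteration 3: select N,V (d=5); attach at lengths (5/2, 5/2); label the merged cluster NV
  updated: d(BQT,NV)=85/6, d(E,NV)=10, d(K,NV)=20
iteration 4: select BQT,E (d=29/3); attach at lengths (13/3, 29/6); label the merged cluster BEQT
  updated: d(BEQT,K)=63/4, d(BEQT,NV)=105/8
iteration 5: select BEQT,NV (d=105/8); attach at lengths (83/48, 65/16); label the merged cluster BENQTV
  updated: d(BENQTV,K)=103/6
iteration 6: select BENQTV,K (d=103/6); attach at lengths (97/48, 103/12); label the merged cluster BEKNQTV
final tree: (((((B:1/2,Q:1/2):0,T:1/2):13/3,E:29/6):83/48,(N:5/2,V:5/2):65/16):97/48,K:103/12)
total length: 513/16

(((((B:1/2,Q:1/2):0,T:1/2):13/3,E:29/6):83/48,(N:5/2,V:5/2):65/16):97/48,K:103/12)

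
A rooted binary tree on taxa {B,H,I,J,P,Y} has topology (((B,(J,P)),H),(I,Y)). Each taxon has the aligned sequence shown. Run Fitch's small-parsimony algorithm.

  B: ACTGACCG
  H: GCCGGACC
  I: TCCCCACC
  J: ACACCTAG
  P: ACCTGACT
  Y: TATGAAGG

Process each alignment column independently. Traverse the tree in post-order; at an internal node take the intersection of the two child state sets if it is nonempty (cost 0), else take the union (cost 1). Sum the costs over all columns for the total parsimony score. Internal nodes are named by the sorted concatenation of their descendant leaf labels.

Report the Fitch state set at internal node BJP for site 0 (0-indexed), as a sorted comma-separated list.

A

JP@0: {A} ∩ {A} = {A} (intersection, +0)
BJP@0: {A} ∩ {A} = {A} (intersection, +0)
BHJP@0: {A} ∪ {G} = {A,G} (union, +1)
IY@0: {T} ∩ {T} = {T} (intersection, +0)
BHIJPY@0: {A,G} ∪ {T} = {A,G,T} (union, +1)
JP@1: {C} ∩ {C} = {C} (intersection, +0)
BJP@1: {C} ∩ {C} = {C} (intersection, +0)
BHJP@1: {C} ∩ {C} = {C} (intersection, +0)
IY@1: {C} ∪ {A} = {A,C} (union, +1)
BHIJPY@1: {C} ∩ {A,C} = {C} (intersection, +0)
JP@2: {A} ∪ {C} = {A,C} (union, +1)
BJP@2: {T} ∪ {A,C} = {A,C,T} (union, +1)
BHJP@2: {A,C,T} ∩ {C} = {C} (intersection, +0)
IY@2: {C} ∪ {T} = {C,T} (union, +1)
BHIJPY@2: {C} ∩ {C,T} = {C} (intersection, +0)
JP@3: {C} ∪ {T} = {C,T} (union, +1)
BJP@3: {G} ∪ {C,T} = {C,G,T} (union, +1)
BHJP@3: {C,G,T} ∩ {G} = {G} (intersection, +0)
IY@3: {C} ∪ {G} = {C,G} (union, +1)
BHIJPY@3: {G} ∩ {C,G} = {G} (intersection, +0)
JP@4: {C} ∪ {G} = {C,G} (union, +1)
BJP@4: {A} ∪ {C,G} = {A,C,G} (union, +1)
BHJP@4: {A,C,G} ∩ {G} = {G} (intersection, +0)
IY@4: {C} ∪ {A} = {A,C} (union, +1)
BHIJPY@4: {G} ∪ {A,C} = {A,C,G} (union, +1)
JP@5: {T} ∪ {A} = {A,T} (union, +1)
BJP@5: {C} ∪ {A,T} = {A,C,T} (union, +1)
BHJP@5: {A,C,T} ∩ {A} = {A} (intersection, +0)
IY@5: {A} ∩ {A} = {A} (intersection, +0)
BHIJPY@5: {A} ∩ {A} = {A} (intersection, +0)
JP@6: {A} ∪ {C} = {A,C} (union, +1)
BJP@6: {C} ∩ {A,C} = {C} (intersection, +0)
BHJP@6: {C} ∩ {C} = {C} (intersection, +0)
IY@6: {C} ∪ {G} = {C,G} (union, +1)
BHIJPY@6: {C} ∩ {C,G} = {C} (intersection, +0)
JP@7: {G} ∪ {T} = {G,T} (union, +1)
BJP@7: {G} ∩ {G,T} = {G} (intersection, +0)
BHJP@7: {G} ∪ {C} = {C,G} (union, +1)
IY@7: {C} ∪ {G} = {C,G} (union, +1)
BHIJPY@7: {C,G} ∩ {C,G} = {C,G} (intersection, +0)
per-site changes: [2, 1, 3, 3, 4, 2, 2, 3]; total = 20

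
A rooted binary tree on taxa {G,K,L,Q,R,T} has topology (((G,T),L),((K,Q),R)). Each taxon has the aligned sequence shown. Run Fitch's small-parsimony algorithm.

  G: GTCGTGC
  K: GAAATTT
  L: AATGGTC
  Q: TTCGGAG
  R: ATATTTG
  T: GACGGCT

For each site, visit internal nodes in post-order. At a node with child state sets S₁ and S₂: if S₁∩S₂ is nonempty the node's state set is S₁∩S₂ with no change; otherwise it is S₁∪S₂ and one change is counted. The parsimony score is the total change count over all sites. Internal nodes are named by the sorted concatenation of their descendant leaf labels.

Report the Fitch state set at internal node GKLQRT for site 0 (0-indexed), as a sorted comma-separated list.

A,G

[col 0] GT: children G:{G}, T:{G} ∩→ {G}; cost 0
[col 0] GLT: children GT:{G}, L:{A} ∪→ {A,G}; cost 1
[col 0] KQ: children K:{G}, Q:{T} ∪→ {G,T}; cost 1
[col 0] KQR: children KQ:{G,T}, R:{A} ∪→ {A,G,T}; cost 1
[col 0] GKLQRT: children GLT:{A,G}, KQR:{A,G,T} ∩→ {A,G}; cost 0
[col 1] GT: children G:{T}, T:{A} ∪→ {A,T}; cost 1
[col 1] GLT: children GT:{A,T}, L:{A} ∩→ {A}; cost 0
[col 1] KQ: children K:{A}, Q:{T} ∪→ {A,T}; cost 1
[col 1] KQR: children KQ:{A,T}, R:{T} ∩→ {T}; cost 0
[col 1] GKLQRT: children GLT:{A}, KQR:{T} ∪→ {A,T}; cost 1
[col 2] GT: children G:{C}, T:{C} ∩→ {C}; cost 0
[col 2] GLT: children GT:{C}, L:{T} ∪→ {C,T}; cost 1
[col 2] KQ: children K:{A}, Q:{C} ∪→ {A,C}; cost 1
[col 2] KQR: children KQ:{A,C}, R:{A} ∩→ {A}; cost 0
[col 2] GKLQRT: children GLT:{C,T}, KQR:{A} ∪→ {A,C,T}; cost 1
[col 3] GT: children G:{G}, T:{G} ∩→ {G}; cost 0
[col 3] GLT: children GT:{G}, L:{G} ∩→ {G}; cost 0
[col 3] KQ: children K:{A}, Q:{G} ∪→ {A,G}; cost 1
[col 3] KQR: children KQ:{A,G}, R:{T} ∪→ {A,G,T}; cost 1
[col 3] GKLQRT: children GLT:{G}, KQR:{A,G,T} ∩→ {G}; cost 0
[col 4] GT: children G:{T}, T:{G} ∪→ {G,T}; cost 1
[col 4] GLT: children GT:{G,T}, L:{G} ∩→ {G}; cost 0
[col 4] KQ: children K:{T}, Q:{G} ∪→ {G,T}; cost 1
[col 4] KQR: children KQ:{G,T}, R:{T} ∩→ {T}; cost 0
[col 4] GKLQRT: children GLT:{G}, KQR:{T} ∪→ {G,T}; cost 1
[col 5] GT: children G:{G}, T:{C} ∪→ {C,G}; cost 1
[col 5] GLT: children GT:{C,G}, L:{T} ∪→ {C,G,T}; cost 1
[col 5] KQ: children K:{T}, Q:{A} ∪→ {A,T}; cost 1
[col 5] KQR: children KQ:{A,T}, R:{T} ∩→ {T}; cost 0
[col 5] GKLQRT: children GLT:{C,G,T}, KQR:{T} ∩→ {T}; cost 0
[col 6] GT: children G:{C}, T:{T} ∪→ {C,T}; cost 1
[col 6] GLT: children GT:{C,T}, L:{C} ∩→ {C}; cost 0
[col 6] KQ: children K:{T}, Q:{G} ∪→ {G,T}; cost 1
[col 6] KQR: children KQ:{G,T}, R:{G} ∩→ {G}; cost 0
[col 6] GKLQRT: children GLT:{C}, KQR:{G} ∪→ {C,G}; cost 1
per-site changes: [3, 3, 3, 2, 3, 3, 3]; total = 20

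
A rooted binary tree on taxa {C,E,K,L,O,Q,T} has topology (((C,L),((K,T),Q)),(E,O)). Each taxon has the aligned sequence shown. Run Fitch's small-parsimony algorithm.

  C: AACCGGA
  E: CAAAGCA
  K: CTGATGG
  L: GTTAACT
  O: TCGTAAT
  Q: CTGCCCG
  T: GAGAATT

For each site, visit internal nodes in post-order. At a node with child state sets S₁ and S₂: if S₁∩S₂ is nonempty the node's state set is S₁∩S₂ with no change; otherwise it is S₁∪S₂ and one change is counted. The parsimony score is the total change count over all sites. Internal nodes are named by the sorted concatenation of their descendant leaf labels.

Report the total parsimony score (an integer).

[col 0] CL: children C:{A}, L:{G} ∪→ {A,G}; cost 1
[col 0] KT: children K:{C}, T:{G} ∪→ {C,G}; cost 1
[col 0] KQT: children KT:{C,G}, Q:{C} ∩→ {C}; cost 0
[col 0] CKLQT: children CL:{A,G}, KQT:{C} ∪→ {A,C,G}; cost 1
[col 0] EO: children E:{C}, O:{T} ∪→ {C,T}; cost 1
[col 0] CEKLOQT: children CKLQT:{A,C,G}, EO:{C,T} ∩→ {C}; cost 0
[col 1] CL: children C:{A}, L:{T} ∪→ {A,T}; cost 1
[col 1] KT: children K:{T}, T:{A} ∪→ {A,T}; cost 1
[col 1] KQT: children KT:{A,T}, Q:{T} ∩→ {T}; cost 0
[col 1] CKLQT: children CL:{A,T}, KQT:{T} ∩→ {T}; cost 0
[col 1] EO: children E:{A}, O:{C} ∪→ {A,C}; cost 1
[col 1] CEKLOQT: children CKLQT:{T}, EO:{A,C} ∪→ {A,C,T}; cost 1
[col 2] CL: children C:{C}, L:{T} ∪→ {C,T}; cost 1
[col 2] KT: children K:{G}, T:{G} ∩→ {G}; cost 0
[col 2] KQT: children KT:{G}, Q:{G} ∩→ {G}; cost 0
[col 2] CKLQT: children CL:{C,T}, KQT:{G} ∪→ {C,G,T}; cost 1
[col 2] EO: children E:{A}, O:{G} ∪→ {A,G}; cost 1
[col 2] CEKLOQT: children CKLQT:{C,G,T}, EO:{A,G} ∩→ {G}; cost 0
[col 3] CL: children C:{C}, L:{A} ∪→ {A,C}; cost 1
[col 3] KT: children K:{A}, T:{A} ∩→ {A}; cost 0
[col 3] KQT: children KT:{A}, Q:{C} ∪→ {A,C}; cost 1
[col 3] CKLQT: children CL:{A,C}, KQT:{A,C} ∩→ {A,C}; cost 0
[col 3] EO: children E:{A}, O:{T} ∪→ {A,T}; cost 1
[col 3] CEKLOQT: children CKLQT:{A,C}, EO:{A,T} ∩→ {A}; cost 0
[col 4] CL: children C:{G}, L:{A} ∪→ {A,G}; cost 1
[col 4] KT: children K:{T}, T:{A} ∪→ {A,T}; cost 1
[col 4] KQT: children KT:{A,T}, Q:{C} ∪→ {A,C,T}; cost 1
[col 4] CKLQT: children CL:{A,G}, KQT:{A,C,T} ∩→ {A}; cost 0
[col 4] EO: children E:{G}, O:{A} ∪→ {A,G}; cost 1
[col 4] CEKLOQT: children CKLQT:{A}, EO:{A,G} ∩→ {A}; cost 0
[col 5] CL: children C:{G}, L:{C} ∪→ {C,G}; cost 1
[col 5] KT: children K:{G}, T:{T} ∪→ {G,T}; cost 1
[col 5] KQT: children KT:{G,T}, Q:{C} ∪→ {C,G,T}; cost 1
[col 5] CKLQT: children CL:{C,G}, KQT:{C,G,T} ∩→ {C,G}; cost 0
[col 5] EO: children E:{C}, O:{A} ∪→ {A,C}; cost 1
[col 5] CEKLOQT: children CKLQT:{C,G}, EO:{A,C} ∩→ {C}; cost 0
[col 6] CL: children C:{A}, L:{T} ∪→ {A,T}; cost 1
[col 6] KT: children K:{G}, T:{T} ∪→ {G,T}; cost 1
[col 6] KQT: children KT:{G,T}, Q:{G} ∩→ {G}; cost 0
[col 6] CKLQT: children CL:{A,T}, KQT:{G} ∪→ {A,G,T}; cost 1
[col 6] EO: children E:{A}, O:{T} ∪→ {A,T}; cost 1
[col 6] CEKLOQT: children CKLQT:{A,G,T}, EO:{A,T} ∩→ {A,T}; cost 0
per-site changes: [4, 4, 3, 3, 4, 4, 4]; total = 26

26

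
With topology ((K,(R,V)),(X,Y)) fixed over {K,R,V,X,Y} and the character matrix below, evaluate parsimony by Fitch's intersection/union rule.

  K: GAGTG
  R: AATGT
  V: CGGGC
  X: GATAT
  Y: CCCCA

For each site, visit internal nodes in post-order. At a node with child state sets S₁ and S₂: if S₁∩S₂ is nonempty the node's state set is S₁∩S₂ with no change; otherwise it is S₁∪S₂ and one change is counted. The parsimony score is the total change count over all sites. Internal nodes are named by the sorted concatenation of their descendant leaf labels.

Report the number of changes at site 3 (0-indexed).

3

RV@0: {A} ∪ {C} = {A,C} (union, +1)
KRV@0: {G} ∪ {A,C} = {A,C,G} (union, +1)
XY@0: {G} ∪ {C} = {C,G} (union, +1)
KRVXY@0: {A,C,G} ∩ {C,G} = {C,G} (intersection, +0)
RV@1: {A} ∪ {G} = {A,G} (union, +1)
KRV@1: {A} ∩ {A,G} = {A} (intersection, +0)
XY@1: {A} ∪ {C} = {A,C} (union, +1)
KRVXY@1: {A} ∩ {A,C} = {A} (intersection, +0)
RV@2: {T} ∪ {G} = {G,T} (union, +1)
KRV@2: {G} ∩ {G,T} = {G} (intersection, +0)
XY@2: {T} ∪ {C} = {C,T} (union, +1)
KRVXY@2: {G} ∪ {C,T} = {C,G,T} (union, +1)
RV@3: {G} ∩ {G} = {G} (intersection, +0)
KRV@3: {T} ∪ {G} = {G,T} (union, +1)
XY@3: {A} ∪ {C} = {A,C} (union, +1)
KRVXY@3: {G,T} ∪ {A,C} = {A,C,G,T} (union, +1)
RV@4: {T} ∪ {C} = {C,T} (union, +1)
KRV@4: {G} ∪ {C,T} = {C,G,T} (union, +1)
XY@4: {T} ∪ {A} = {A,T} (union, +1)
KRVXY@4: {C,G,T} ∩ {A,T} = {T} (intersection, +0)
per-site changes: [3, 2, 3, 3, 3]; total = 14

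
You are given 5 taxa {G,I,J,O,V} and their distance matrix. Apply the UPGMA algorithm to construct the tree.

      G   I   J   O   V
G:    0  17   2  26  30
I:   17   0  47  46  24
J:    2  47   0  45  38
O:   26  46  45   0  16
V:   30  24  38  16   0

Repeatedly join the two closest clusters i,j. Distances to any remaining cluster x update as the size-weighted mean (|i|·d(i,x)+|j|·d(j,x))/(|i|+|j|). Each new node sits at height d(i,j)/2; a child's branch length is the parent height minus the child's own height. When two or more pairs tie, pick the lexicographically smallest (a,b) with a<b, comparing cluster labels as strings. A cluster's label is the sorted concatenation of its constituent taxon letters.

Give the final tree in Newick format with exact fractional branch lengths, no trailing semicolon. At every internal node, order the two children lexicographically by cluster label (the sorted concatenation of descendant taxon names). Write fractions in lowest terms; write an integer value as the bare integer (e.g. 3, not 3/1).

1. join G+J (d=2) ⇒ GJ; edges |G|=1, |J|=1
  updated: d(GJ,I)=32, d(GJ,O)=71/2, d(GJ,V)=34
2. join O+V (d=16) ⇒ OV; edges |O|=8, |V|=8
  updated: d(GJ,OV)=139/4, d(I,OV)=35
3. join GJ+I (d=32) ⇒ GIJ; edges |GJ|=15, |I|=16
  updated: d(GIJ,OV)=209/6
4. join GIJ+OV (d=209/6) ⇒ GIJOV; edges |GIJ|=17/12, |OV|=113/12
final tree: (((G:1,J:1):15,I:16):17/12,(O:8,V:8):113/12)
total length: 359/6

(((G:1,J:1):15,I:16):17/12,(O:8,V:8):113/12)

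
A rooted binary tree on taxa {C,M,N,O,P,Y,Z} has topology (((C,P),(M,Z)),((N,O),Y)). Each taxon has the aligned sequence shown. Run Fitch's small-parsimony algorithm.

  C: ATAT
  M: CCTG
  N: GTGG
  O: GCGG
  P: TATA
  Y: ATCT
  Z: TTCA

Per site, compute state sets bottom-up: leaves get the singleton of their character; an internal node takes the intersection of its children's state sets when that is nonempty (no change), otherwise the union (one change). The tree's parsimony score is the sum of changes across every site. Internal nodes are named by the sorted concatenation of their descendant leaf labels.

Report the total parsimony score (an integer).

[col 0] CP: children C:{A}, P:{T} ∪→ {A,T}; cost 1
[col 0] MZ: children M:{C}, Z:{T} ∪→ {C,T}; cost 1
[col 0] CMPZ: children CP:{A,T}, MZ:{C,T} ∩→ {T}; cost 0
[col 0] NO: children N:{G}, O:{G} ∩→ {G}; cost 0
[col 0] NOY: children NO:{G}, Y:{A} ∪→ {A,G}; cost 1
[col 0] CMNOPYZ: children CMPZ:{T}, NOY:{A,G} ∪→ {A,G,T}; cost 1
[col 1] CP: children C:{T}, P:{A} ∪→ {A,T}; cost 1
[col 1] MZ: children M:{C}, Z:{T} ∪→ {C,T}; cost 1
[col 1] CMPZ: children CP:{A,T}, MZ:{C,T} ∩→ {T}; cost 0
[col 1] NO: children N:{T}, O:{C} ∪→ {C,T}; cost 1
[col 1] NOY: children NO:{C,T}, Y:{T} ∩→ {T}; cost 0
[col 1] CMNOPYZ: children CMPZ:{T}, NOY:{T} ∩→ {T}; cost 0
[col 2] CP: children C:{A}, P:{T} ∪→ {A,T}; cost 1
[col 2] MZ: children M:{T}, Z:{C} ∪→ {C,T}; cost 1
[col 2] CMPZ: children CP:{A,T}, MZ:{C,T} ∩→ {T}; cost 0
[col 2] NO: children N:{G}, O:{G} ∩→ {G}; cost 0
[col 2] NOY: children NO:{G}, Y:{C} ∪→ {C,G}; cost 1
[col 2] CMNOPYZ: children CMPZ:{T}, NOY:{C,G} ∪→ {C,G,T}; cost 1
[col 3] CP: children C:{T}, P:{A} ∪→ {A,T}; cost 1
[col 3] MZ: children M:{G}, Z:{A} ∪→ {A,G}; cost 1
[col 3] CMPZ: children CP:{A,T}, MZ:{A,G} ∩→ {A}; cost 0
[col 3] NO: children N:{G}, O:{G} ∩→ {G}; cost 0
[col 3] NOY: children NO:{G}, Y:{T} ∪→ {G,T}; cost 1
[col 3] CMNOPYZ: children CMPZ:{A}, NOY:{G,T} ∪→ {A,G,T}; cost 1
per-site changes: [4, 3, 4, 4]; total = 15

15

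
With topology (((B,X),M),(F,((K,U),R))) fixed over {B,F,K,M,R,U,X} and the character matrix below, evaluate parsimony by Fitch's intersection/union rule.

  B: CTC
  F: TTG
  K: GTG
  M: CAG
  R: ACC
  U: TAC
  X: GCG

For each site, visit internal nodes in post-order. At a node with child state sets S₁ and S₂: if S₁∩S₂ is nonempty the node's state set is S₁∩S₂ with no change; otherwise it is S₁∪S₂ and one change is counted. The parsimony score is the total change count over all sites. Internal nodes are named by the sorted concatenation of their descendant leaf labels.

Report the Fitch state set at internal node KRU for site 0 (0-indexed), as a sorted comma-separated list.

A,G,T

[col 0] BX: children B:{C}, X:{G} ∪→ {C,G}; cost 1
[col 0] BMX: children BX:{C,G}, M:{C} ∩→ {C}; cost 0
[col 0] KU: children K:{G}, U:{T} ∪→ {G,T}; cost 1
[col 0] KRU: children KU:{G,T}, R:{A} ∪→ {A,G,T}; cost 1
[col 0] FKRU: children F:{T}, KRU:{A,G,T} ∩→ {T}; cost 0
[col 0] BFKMRUX: children BMX:{C}, FKRU:{T} ∪→ {C,T}; cost 1
[col 1] BX: children B:{T}, X:{C} ∪→ {C,T}; cost 1
[col 1] BMX: children BX:{C,T}, M:{A} ∪→ {A,C,T}; cost 1
[col 1] KU: children K:{T}, U:{A} ∪→ {A,T}; cost 1
[col 1] KRU: children KU:{A,T}, R:{C} ∪→ {A,C,T}; cost 1
[col 1] FKRU: children F:{T}, KRU:{A,C,T} ∩→ {T}; cost 0
[col 1] BFKMRUX: children BMX:{A,C,T}, FKRU:{T} ∩→ {T}; cost 0
[col 2] BX: children B:{C}, X:{G} ∪→ {C,G}; cost 1
[col 2] BMX: children BX:{C,G}, M:{G} ∩→ {G}; cost 0
[col 2] KU: children K:{G}, U:{C} ∪→ {C,G}; cost 1
[col 2] KRU: children KU:{C,G}, R:{C} ∩→ {C}; cost 0
[col 2] FKRU: children F:{G}, KRU:{C} ∪→ {C,G}; cost 1
[col 2] BFKMRUX: children BMX:{G}, FKRU:{C,G} ∩→ {G}; cost 0
per-site changes: [4, 4, 3]; total = 11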